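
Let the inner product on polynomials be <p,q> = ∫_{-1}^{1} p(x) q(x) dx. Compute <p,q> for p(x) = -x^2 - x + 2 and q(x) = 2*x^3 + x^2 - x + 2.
<p,q> = 112/15

Expand the product: p(x)·q(x) = -2*x^5 - 3*x^4 + 4*x^3 + x^2 - 4*x + 4.
∫_{-1}^{1} of each monomial x^k gives [2/(k+1) if k even, 0 if k odd]. Integrating term-by-term (or equivalently evaluating the antiderivative F(x) = -x^6/3 - 3*x^5/5 + x^4 + x^3/3 - 2*x^2 + 4*x at the endpoints):
  F(1) − F(−1) = 12/5 − (-76/15) = 112/15.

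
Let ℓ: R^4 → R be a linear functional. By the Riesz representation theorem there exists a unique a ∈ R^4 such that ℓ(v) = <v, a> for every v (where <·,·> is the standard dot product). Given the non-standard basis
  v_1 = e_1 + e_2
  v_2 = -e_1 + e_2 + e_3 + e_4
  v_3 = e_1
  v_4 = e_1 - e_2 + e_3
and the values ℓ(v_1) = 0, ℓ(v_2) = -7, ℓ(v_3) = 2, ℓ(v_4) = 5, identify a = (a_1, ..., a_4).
a = (2, -2, 1, -4)

Write a = (a_1, ..., a_4) in the standard basis. For each basis vector v_i, ℓ(v_i) = <v_i, a> is a linear equation in the a_j's. Collect the n equations into a matrix system V a = ℓ, where row i of V is v_i (expressed in the standard basis). Since V is invertible (lower-triangular with 1s on the diagonal, up to permutation), solve by back-substitution:
  V =
[[1, 1, 0, 0],
 [-1, 1, 1, 1],
 [1, 0, 0, 0],
 [1, -1, 1, 0]]
  V a = (0, -7, 2, 5)
Solving gives a = (2, -2, 1, -4).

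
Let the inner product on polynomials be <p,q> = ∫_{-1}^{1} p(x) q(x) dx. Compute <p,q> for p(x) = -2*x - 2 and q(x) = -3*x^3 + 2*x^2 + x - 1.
<p,q> = 12/5

Expand the product: p(x)·q(x) = 6*x^4 + 2*x^3 - 6*x^2 + 2.
∫_{-1}^{1} of each monomial x^k gives [2/(k+1) if k even, 0 if k odd]. Integrating term-by-term (or equivalently evaluating the antiderivative F(x) = 6*x^5/5 + x^4/2 - 2*x^3 + 2*x at the endpoints):
  F(1) − F(−1) = 17/10 − (-7/10) = 12/5.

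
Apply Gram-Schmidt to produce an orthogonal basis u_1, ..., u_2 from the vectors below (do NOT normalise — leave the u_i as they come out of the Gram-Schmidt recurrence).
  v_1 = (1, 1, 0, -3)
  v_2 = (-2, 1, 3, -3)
Orthogonal basis:
  u_1 = (1, 1, 0, -3)
  u_2 = (-30/11, 3/11, 3, -9/11)

Apply the Gram-Schmidt recurrence
  u_1 = v_1
  u_i = v_i − Σ_{j<i} ((v_i · u_j) / (u_j · u_j)) · u_j.

Step by step this gives:
  u_1 = (1, 1, 0, -3)
  u_2 = (-30/11, 3/11, 3, -9/11)

Orthogonality check:
  u_2 · u_1 = 0 (should be 0)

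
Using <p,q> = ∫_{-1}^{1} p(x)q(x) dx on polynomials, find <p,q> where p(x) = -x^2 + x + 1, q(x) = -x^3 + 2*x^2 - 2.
<p,q> = -38/15

Expand the product: p(x)·q(x) = x^5 - 3*x^4 + x^3 + 4*x^2 - 2*x - 2.
∫_{-1}^{1} of each monomial x^k gives [2/(k+1) if k even, 0 if k odd]. Integrating term-by-term (or equivalently evaluating the antiderivative F(x) = x^6/6 - 3*x^5/5 + x^4/4 + 4*x^3/3 - x^2 - 2*x at the endpoints):
  F(1) − F(−1) = -37/20 − (41/60) = -38/15.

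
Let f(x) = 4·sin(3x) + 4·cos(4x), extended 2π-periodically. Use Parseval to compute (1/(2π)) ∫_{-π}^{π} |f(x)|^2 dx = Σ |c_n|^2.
Σ |c_n|^2 = 16

Expand |f|^2 and use orthogonality of {sin(nx), cos(mx)} on [-π, π]:
  ∫_{-π}^{π} sin(nx)^2 dx = π, ∫ cos(mx)^2 dx = π, and cross terms integrate to 0.
So ∫_{-π}^{π} f(x)^2 dx = 4^2 · π + 4^2 · π = (16 + 16)π.
Divide by 2π: (16 + 16)/2 = 16.
By Parseval, this equals Σ |c_n|^2.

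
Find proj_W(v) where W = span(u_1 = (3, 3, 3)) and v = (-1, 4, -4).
proj_W(v) = (-1/3, -1/3, -1/3)

Set up U = [u_1 | ... | u_1] ∈ R^(3×1). The projector onto W = col(U) is P = U (U^T U)^(-1) U^T.
Compute U^T U =
  [27],
and U^T v = (-3).
Solve U^T U · c = U^T v for the coefficients: c = (-1/9). The projection is proj_W(v) = U c.
Check: (v - proj_W(v)) · u_1 = 0  (should be 0).
Result: proj_W(v) = (-1/3, -1/3, -1/3).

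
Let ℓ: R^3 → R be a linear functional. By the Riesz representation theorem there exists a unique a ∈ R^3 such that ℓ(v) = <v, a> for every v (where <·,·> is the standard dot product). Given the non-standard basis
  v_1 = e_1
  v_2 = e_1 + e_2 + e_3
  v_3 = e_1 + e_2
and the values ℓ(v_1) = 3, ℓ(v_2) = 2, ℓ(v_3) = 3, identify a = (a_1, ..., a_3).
a = (3, 0, -1)

Write a = (a_1, ..., a_3) in the standard basis. For each basis vector v_i, ℓ(v_i) = <v_i, a> is a linear equation in the a_j's. Collect the n equations into a matrix system V a = ℓ, where row i of V is v_i (expressed in the standard basis). Since V is invertible (lower-triangular with 1s on the diagonal, up to permutation), solve by back-substitution:
  V =
[[1, 0, 0],
 [1, 1, 1],
 [1, 1, 0]]
  V a = (3, 2, 3)
Solving gives a = (3, 0, -1).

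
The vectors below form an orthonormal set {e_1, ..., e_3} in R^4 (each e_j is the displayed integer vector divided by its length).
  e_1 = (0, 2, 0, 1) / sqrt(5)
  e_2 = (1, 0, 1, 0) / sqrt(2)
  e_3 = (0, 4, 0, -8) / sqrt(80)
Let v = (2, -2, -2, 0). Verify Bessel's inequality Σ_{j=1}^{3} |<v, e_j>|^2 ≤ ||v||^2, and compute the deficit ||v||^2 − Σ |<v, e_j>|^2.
Σ |<v, e_j>|^2 = 4; ||v||^2 = 12; deficit = 8

Write each e_j = u_j / sqrt(<u_j, u_j>) where u_j is the displayed integer vector. Then <v, e_j> = <v, u_j> / sqrt(<u_j, u_j>), so |<v, e_j>|^2 = <v, u_j>^2 / <u_j, u_j>.
Coefficients: <v, e_1> = -4/sqrt(5), <v, e_2> = 0/sqrt(2), <v, e_3> = -8/sqrt(80).
Square and sum: Σ |<v, e_j>|^2 = 4.
Compute ||v||^2 = v·v = 12.
Deficit = 12 − 4 = 8 ≥ 0, confirming Bessel's inequality. (The deficit equals ||v − Σ <v,e_j> e_j||^2, the squared distance from v to span{e_j}.)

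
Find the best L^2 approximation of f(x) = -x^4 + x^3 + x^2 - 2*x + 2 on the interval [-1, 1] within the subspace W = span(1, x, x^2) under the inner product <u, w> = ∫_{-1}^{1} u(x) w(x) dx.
g(x) = x^2/7 - 7*x/5 + 73/35

The best approximation g ∈ W is the orthogonal projection of f onto W. Writing g = a_0 + a_1 x + a_2 x^2, the coefficients solve the normal equations G · a = b where
  G_{ij} = <φ_i, φ_j> and b_i = <f, φ_i>, with φ_0 = 1, φ_1 = x, φ_2 = x^2.
G =
  [2, 0, 2/3]
  [0, 2/3, 0]
  [2/3, 0, 2/5],
b = (64/15, -14/15, 152/105).
Solving gives a_0 = 73/35, a_1 = -7/5, a_2 = 1/7, so
  g(x) = x^2/7 - 7*x/5 + 73/35.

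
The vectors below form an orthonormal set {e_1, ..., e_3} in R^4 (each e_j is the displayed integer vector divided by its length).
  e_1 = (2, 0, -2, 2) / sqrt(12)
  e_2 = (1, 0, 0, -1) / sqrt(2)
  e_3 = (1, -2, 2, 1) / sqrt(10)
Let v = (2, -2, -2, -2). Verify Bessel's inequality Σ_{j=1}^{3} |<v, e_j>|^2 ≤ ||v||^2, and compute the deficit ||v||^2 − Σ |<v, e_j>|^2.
Σ |<v, e_j>|^2 = 28/3; ||v||^2 = 16; deficit = 20/3

Write each e_j = u_j / sqrt(<u_j, u_j>) where u_j is the displayed integer vector. Then <v, e_j> = <v, u_j> / sqrt(<u_j, u_j>), so |<v, e_j>|^2 = <v, u_j>^2 / <u_j, u_j>.
Coefficients: <v, e_1> = 4/sqrt(12), <v, e_2> = 4/sqrt(2), <v, e_3> = 0/sqrt(10).
Square and sum: Σ |<v, e_j>|^2 = 28/3.
Compute ||v||^2 = v·v = 16.
Deficit = 16 − 28/3 = 20/3 ≥ 0, confirming Bessel's inequality. (The deficit equals ||v − Σ <v,e_j> e_j||^2, the squared distance from v to span{e_j}.)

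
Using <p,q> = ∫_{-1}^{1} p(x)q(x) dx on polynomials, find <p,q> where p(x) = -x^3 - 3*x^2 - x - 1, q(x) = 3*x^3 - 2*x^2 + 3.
<p,q> = -1084/105

Expand the product: p(x)·q(x) = -3*x^6 - 7*x^5 + 3*x^4 - 4*x^3 - 7*x^2 - 3*x - 3.
∫_{-1}^{1} of each monomial x^k gives [2/(k+1) if k even, 0 if k odd]. Integrating term-by-term (or equivalently evaluating the antiderivative F(x) = -3*x^7/7 - 7*x^6/6 + 3*x^5/5 - x^4 - 7*x^3/3 - 3*x^2/2 - 3*x at the endpoints):
  F(1) − F(−1) = -309/35 − (157/105) = -1084/105.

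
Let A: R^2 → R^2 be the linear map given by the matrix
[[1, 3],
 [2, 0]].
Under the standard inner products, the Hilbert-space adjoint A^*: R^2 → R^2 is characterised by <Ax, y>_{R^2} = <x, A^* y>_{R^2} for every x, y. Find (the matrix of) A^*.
A^* = A^T =
[[1, 2],
 [3, 0]]

For real matrices with standard dot products, the defining identity <Ax, y> = <x, A^* y> gives (Ax)^T y = x^T (A^*) y, i.e. x^T A^T y = x^T (A^*) y. Since this holds for all x, y, we must have A^* = A^T. Therefore
A^* =
[[1, 2],
 [3, 0]].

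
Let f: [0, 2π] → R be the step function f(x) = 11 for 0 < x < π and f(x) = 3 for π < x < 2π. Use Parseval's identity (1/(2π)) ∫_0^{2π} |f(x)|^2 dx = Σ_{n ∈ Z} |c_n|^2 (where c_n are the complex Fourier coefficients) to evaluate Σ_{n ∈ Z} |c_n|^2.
Σ |c_n|^2 = 65

Parseval equates the L^2 energy of f (normalised by 1/(2π)) with the ℓ^2 sum of its Fourier coefficients: (1/(2π)) ∫_0^{2π} |f|^2 = Σ |c_n|^2.
Compute the left side: (1/(2π)) [∫_0^π 11^2 dx + ∫_π^{2π} 3^2 dx] = (1/(2π)) · (121π + 9π) = (121 + 9)/2 = 65.
So Σ_{n ∈ Z} |c_n|^2 = 65.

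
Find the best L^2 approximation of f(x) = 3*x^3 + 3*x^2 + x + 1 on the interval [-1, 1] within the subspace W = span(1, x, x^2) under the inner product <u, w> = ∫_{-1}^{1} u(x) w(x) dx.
g(x) = 3*x^2 + 14*x/5 + 1

The best approximation g ∈ W is the orthogonal projection of f onto W. Writing g = a_0 + a_1 x + a_2 x^2, the coefficients solve the normal equations G · a = b where
  G_{ij} = <φ_i, φ_j> and b_i = <f, φ_i>, with φ_0 = 1, φ_1 = x, φ_2 = x^2.
G =
  [2, 0, 2/3]
  [0, 2/3, 0]
  [2/3, 0, 2/5],
b = (4, 28/15, 28/15).
Solving gives a_0 = 1, a_1 = 14/5, a_2 = 3, so
  g(x) = 3*x^2 + 14*x/5 + 1.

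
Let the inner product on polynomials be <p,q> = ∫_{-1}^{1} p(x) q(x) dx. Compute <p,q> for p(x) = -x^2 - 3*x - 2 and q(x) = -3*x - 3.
<p,q> = 20

Expand the product: p(x)·q(x) = 3*x^3 + 12*x^2 + 15*x + 6.
∫_{-1}^{1} of each monomial x^k gives [2/(k+1) if k even, 0 if k odd]. Integrating term-by-term (or equivalently evaluating the antiderivative F(x) = 3*x^4/4 + 4*x^3 + 15*x^2/2 + 6*x at the endpoints):
  F(1) − F(−1) = 73/4 − (-7/4) = 20.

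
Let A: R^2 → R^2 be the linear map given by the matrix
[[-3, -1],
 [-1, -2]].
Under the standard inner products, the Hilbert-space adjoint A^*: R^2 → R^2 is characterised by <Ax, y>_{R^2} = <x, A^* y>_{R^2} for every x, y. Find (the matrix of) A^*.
A^* = A^T =
[[-3, -1],
 [-1, -2]]

For real matrices with standard dot products, the defining identity <Ax, y> = <x, A^* y> gives (Ax)^T y = x^T (A^*) y, i.e. x^T A^T y = x^T (A^*) y. Since this holds for all x, y, we must have A^* = A^T. Therefore
A^* =
[[-3, -1],
 [-1, -2]].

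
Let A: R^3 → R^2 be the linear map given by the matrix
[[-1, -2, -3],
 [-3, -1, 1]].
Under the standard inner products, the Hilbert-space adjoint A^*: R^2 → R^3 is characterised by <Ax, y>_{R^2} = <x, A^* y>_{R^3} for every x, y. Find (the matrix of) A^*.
A^* = A^T =
[[-1, -3],
 [-2, -1],
 [-3, 1]]

For real matrices with standard dot products, the defining identity <Ax, y> = <x, A^* y> gives (Ax)^T y = x^T (A^*) y, i.e. x^T A^T y = x^T (A^*) y. Since this holds for all x, y, we must have A^* = A^T. Therefore
A^* =
[[-1, -3],
 [-2, -1],
 [-3, 1]].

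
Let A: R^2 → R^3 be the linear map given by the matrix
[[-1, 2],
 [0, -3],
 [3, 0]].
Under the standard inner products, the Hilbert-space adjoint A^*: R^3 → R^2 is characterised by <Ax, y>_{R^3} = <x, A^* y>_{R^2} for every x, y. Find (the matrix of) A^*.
A^* = A^T =
[[-1, 0, 3],
 [2, -3, 0]]

For real matrices with standard dot products, the defining identity <Ax, y> = <x, A^* y> gives (Ax)^T y = x^T (A^*) y, i.e. x^T A^T y = x^T (A^*) y. Since this holds for all x, y, we must have A^* = A^T. Therefore
A^* =
[[-1, 0, 3],
 [2, -3, 0]].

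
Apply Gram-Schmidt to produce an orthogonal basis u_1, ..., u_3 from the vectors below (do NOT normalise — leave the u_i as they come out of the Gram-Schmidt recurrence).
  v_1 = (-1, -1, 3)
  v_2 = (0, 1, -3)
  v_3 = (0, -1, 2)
Orthogonal basis:
  u_1 = (-1, -1, 3)
  u_2 = (-10/11, 1/11, -3/11)
  u_3 = (0, -3/10, -1/10)

Apply the Gram-Schmidt recurrence
  u_1 = v_1
  u_i = v_i − Σ_{j<i} ((v_i · u_j) / (u_j · u_j)) · u_j.

Step by step this gives:
  u_1 = (-1, -1, 3)
  u_2 = (-10/11, 1/11, -3/11)
  u_3 = (0, -3/10, -1/10)

Orthogonality check:
  u_2 · u_1 = 0 (should be 0)
  u_3 · u_1 = 0 (should be 0)
  u_3 · u_2 = 0 (should be 0)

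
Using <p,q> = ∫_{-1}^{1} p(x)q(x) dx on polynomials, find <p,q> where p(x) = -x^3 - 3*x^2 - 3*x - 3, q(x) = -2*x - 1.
<p,q> = 64/5

Expand the product: p(x)·q(x) = 2*x^4 + 7*x^3 + 9*x^2 + 9*x + 3.
∫_{-1}^{1} of each monomial x^k gives [2/(k+1) if k even, 0 if k odd]. Integrating term-by-term (or equivalently evaluating the antiderivative F(x) = 2*x^5/5 + 7*x^4/4 + 3*x^3 + 9*x^2/2 + 3*x at the endpoints):
  F(1) − F(−1) = 253/20 − (-3/20) = 64/5.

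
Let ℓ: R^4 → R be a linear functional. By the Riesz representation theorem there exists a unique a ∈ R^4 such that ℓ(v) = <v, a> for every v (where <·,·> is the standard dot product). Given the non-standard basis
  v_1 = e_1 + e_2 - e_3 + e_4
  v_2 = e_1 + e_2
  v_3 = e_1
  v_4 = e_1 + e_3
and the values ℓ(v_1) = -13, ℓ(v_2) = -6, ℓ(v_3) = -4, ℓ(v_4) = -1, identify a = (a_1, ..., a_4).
a = (-4, -2, 3, -4)

Write a = (a_1, ..., a_4) in the standard basis. For each basis vector v_i, ℓ(v_i) = <v_i, a> is a linear equation in the a_j's. Collect the n equations into a matrix system V a = ℓ, where row i of V is v_i (expressed in the standard basis). Since V is invertible (lower-triangular with 1s on the diagonal, up to permutation), solve by back-substitution:
  V =
[[1, 1, -1, 1],
 [1, 1, 0, 0],
 [1, 0, 0, 0],
 [1, 0, 1, 0]]
  V a = (-13, -6, -4, -1)
Solving gives a = (-4, -2, 3, -4).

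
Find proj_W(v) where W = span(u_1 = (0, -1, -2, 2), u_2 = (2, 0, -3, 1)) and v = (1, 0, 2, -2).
proj_W(v) = (10/31, 32/31, 49/31, -59/31)

Set up U = [u_1 | ... | u_2] ∈ R^(4×2). The projector onto W = col(U) is P = U (U^T U)^(-1) U^T.
Compute U^T U =
  [9, 8]
  [8, 14],
and U^T v = (-8, -6).
Solve U^T U · c = U^T v for the coefficients: c = (-32/31, 5/31). The projection is proj_W(v) = U c.
Check: (v - proj_W(v)) · u_1 = 0  (should be 0).
Check: (v - proj_W(v)) · u_2 = 0  (should be 0).
Result: proj_W(v) = (10/31, 32/31, 49/31, -59/31).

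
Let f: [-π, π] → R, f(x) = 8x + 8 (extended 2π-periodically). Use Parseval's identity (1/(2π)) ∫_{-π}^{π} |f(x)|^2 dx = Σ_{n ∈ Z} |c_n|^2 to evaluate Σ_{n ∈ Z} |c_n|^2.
Σ |c_n|^2 = 64π^2/3 + 64

Expand and integrate term by term over [-π, π]:
  ∫ (8x)^2 dx = 64·(2π^3/3); ∫ 2·8·(8)·x dx = 0 (odd integrand); ∫ 8^2 dx = 64·2π.
So (1/(2π)) ∫_{-π}^{π} (8x + 8)^2 dx = 64π^2/3 + 64 = 64π^2/3 + 64.
Parseval ⇒ Σ |c_n|^2 = 64π^2/3 + 64.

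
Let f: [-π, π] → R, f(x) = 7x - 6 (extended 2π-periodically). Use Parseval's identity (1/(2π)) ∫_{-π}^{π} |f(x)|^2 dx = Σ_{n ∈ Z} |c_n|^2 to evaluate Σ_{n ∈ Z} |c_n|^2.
Σ |c_n|^2 = 49π^2/3 + 36

Expand and integrate term by term over [-π, π]:
  ∫ (7x)^2 dx = 49·(2π^3/3); ∫ 2·7·(-6)·x dx = 0 (odd integrand); ∫ (-6)^2 dx = 36·2π.
So (1/(2π)) ∫_{-π}^{π} (7x - 6)^2 dx = 49π^2/3 + 36 = 49π^2/3 + 36.
Parseval ⇒ Σ |c_n|^2 = 49π^2/3 + 36.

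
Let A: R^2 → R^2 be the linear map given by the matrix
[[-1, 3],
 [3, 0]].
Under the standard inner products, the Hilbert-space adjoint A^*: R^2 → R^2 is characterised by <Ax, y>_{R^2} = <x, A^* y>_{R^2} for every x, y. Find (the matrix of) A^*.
A^* = A^T =
[[-1, 3],
 [3, 0]]

For real matrices with standard dot products, the defining identity <Ax, y> = <x, A^* y> gives (Ax)^T y = x^T (A^*) y, i.e. x^T A^T y = x^T (A^*) y. Since this holds for all x, y, we must have A^* = A^T. Therefore
A^* =
[[-1, 3],
 [3, 0]].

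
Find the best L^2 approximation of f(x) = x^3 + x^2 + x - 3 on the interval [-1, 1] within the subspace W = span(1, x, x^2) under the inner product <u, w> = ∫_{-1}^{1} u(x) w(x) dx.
g(x) = x^2 + 8*x/5 - 3

The best approximation g ∈ W is the orthogonal projection of f onto W. Writing g = a_0 + a_1 x + a_2 x^2, the coefficients solve the normal equations G · a = b where
  G_{ij} = <φ_i, φ_j> and b_i = <f, φ_i>, with φ_0 = 1, φ_1 = x, φ_2 = x^2.
G =
  [2, 0, 2/3]
  [0, 2/3, 0]
  [2/3, 0, 2/5],
b = (-16/3, 16/15, -8/5).
Solving gives a_0 = -3, a_1 = 8/5, a_2 = 1, so
  g(x) = x^2 + 8*x/5 - 3.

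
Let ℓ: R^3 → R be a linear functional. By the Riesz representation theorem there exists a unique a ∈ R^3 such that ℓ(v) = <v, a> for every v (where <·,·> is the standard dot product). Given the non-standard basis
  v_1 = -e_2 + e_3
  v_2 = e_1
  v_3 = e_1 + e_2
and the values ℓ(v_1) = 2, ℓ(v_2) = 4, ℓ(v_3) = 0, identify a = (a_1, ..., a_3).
a = (4, -4, -2)

Write a = (a_1, ..., a_3) in the standard basis. For each basis vector v_i, ℓ(v_i) = <v_i, a> is a linear equation in the a_j's. Collect the n equations into a matrix system V a = ℓ, where row i of V is v_i (expressed in the standard basis). Since V is invertible (lower-triangular with 1s on the diagonal, up to permutation), solve by back-substitution:
  V =
[[0, -1, 1],
 [1, 0, 0],
 [1, 1, 0]]
  V a = (2, 4, 0)
Solving gives a = (4, -4, -2).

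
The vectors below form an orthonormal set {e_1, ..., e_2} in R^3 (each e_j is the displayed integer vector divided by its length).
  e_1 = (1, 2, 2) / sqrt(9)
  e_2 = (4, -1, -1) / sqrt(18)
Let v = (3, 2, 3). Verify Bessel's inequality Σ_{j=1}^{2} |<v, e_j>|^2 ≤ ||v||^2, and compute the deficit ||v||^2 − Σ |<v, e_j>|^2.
Σ |<v, e_j>|^2 = 43/2; ||v||^2 = 22; deficit = 1/2

Write each e_j = u_j / sqrt(<u_j, u_j>) where u_j is the displayed integer vector. Then <v, e_j> = <v, u_j> / sqrt(<u_j, u_j>), so |<v, e_j>|^2 = <v, u_j>^2 / <u_j, u_j>.
Coefficients: <v, e_1> = 13/sqrt(9), <v, e_2> = 7/sqrt(18).
Square and sum: Σ |<v, e_j>|^2 = 43/2.
Compute ||v||^2 = v·v = 22.
Deficit = 22 − 43/2 = 1/2 ≥ 0, confirming Bessel's inequality. (The deficit equals ||v − Σ <v,e_j> e_j||^2, the squared distance from v to span{e_j}.)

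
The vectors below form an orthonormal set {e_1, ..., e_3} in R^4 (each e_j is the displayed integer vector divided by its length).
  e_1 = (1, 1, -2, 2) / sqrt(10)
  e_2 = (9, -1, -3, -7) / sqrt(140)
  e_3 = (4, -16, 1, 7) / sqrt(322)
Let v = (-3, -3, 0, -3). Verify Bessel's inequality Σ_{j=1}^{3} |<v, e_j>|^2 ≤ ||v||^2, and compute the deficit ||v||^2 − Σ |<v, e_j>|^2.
Σ |<v, e_j>|^2 = 1395/92; ||v||^2 = 27; deficit = 1089/92

Write each e_j = u_j / sqrt(<u_j, u_j>) where u_j is the displayed integer vector. Then <v, e_j> = <v, u_j> / sqrt(<u_j, u_j>), so |<v, e_j>|^2 = <v, u_j>^2 / <u_j, u_j>.
Coefficients: <v, e_1> = -12/sqrt(10), <v, e_2> = -3/sqrt(140), <v, e_3> = 15/sqrt(322).
Square and sum: Σ |<v, e_j>|^2 = 1395/92.
Compute ||v||^2 = v·v = 27.
Deficit = 27 − 1395/92 = 1089/92 ≥ 0, confirming Bessel's inequality. (The deficit equals ||v − Σ <v,e_j> e_j||^2, the squared distance from v to span{e_j}.)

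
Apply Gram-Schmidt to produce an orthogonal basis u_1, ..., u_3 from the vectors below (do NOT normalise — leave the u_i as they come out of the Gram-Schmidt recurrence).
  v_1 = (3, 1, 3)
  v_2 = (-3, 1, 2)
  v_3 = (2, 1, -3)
Orthogonal basis:
  u_1 = (3, 1, 3)
  u_2 = (-51/19, 21/19, 44/19)
  u_3 = (35/262, 525/262, -105/131)

Apply the Gram-Schmidt recurrence
  u_1 = v_1
  u_i = v_i − Σ_{j<i} ((v_i · u_j) / (u_j · u_j)) · u_j.

Step by step this gives:
  u_1 = (3, 1, 3)
  u_2 = (-51/19, 21/19, 44/19)
  u_3 = (35/262, 525/262, -105/131)

Orthogonality check:
  u_2 · u_1 = 0 (should be 0)
  u_3 · u_1 = 0 (should be 0)
  u_3 · u_2 = 0 (should be 0)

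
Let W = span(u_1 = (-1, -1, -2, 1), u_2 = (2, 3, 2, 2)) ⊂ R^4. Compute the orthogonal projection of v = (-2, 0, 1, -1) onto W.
proj_W(v) = (-3/14, -4/7, 2/7, -17/14)

Set up U = [u_1 | ... | u_2] ∈ R^(4×2). The projector onto W = col(U) is P = U (U^T U)^(-1) U^T.
Compute U^T U =
  [7, -7]
  [-7, 21],
and U^T v = (-1, -4).
Solve U^T U · c = U^T v for the coefficients: c = (-1/2, -5/14). The projection is proj_W(v) = U c.
Check: (v - proj_W(v)) · u_1 = 0  (should be 0).
Check: (v - proj_W(v)) · u_2 = 0  (should be 0).
Result: proj_W(v) = (-3/14, -4/7, 2/7, -17/14).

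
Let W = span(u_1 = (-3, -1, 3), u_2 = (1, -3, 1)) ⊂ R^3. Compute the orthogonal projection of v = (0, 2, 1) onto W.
proj_W(v) = (-22/25, 67/50, -1/10)

Set up U = [u_1 | ... | u_2] ∈ R^(3×2). The projector onto W = col(U) is P = U (U^T U)^(-1) U^T.
Compute U^T U =
  [19, 3]
  [3, 11],
and U^T v = (1, -5).
Solve U^T U · c = U^T v for the coefficients: c = (13/100, -49/100). The projection is proj_W(v) = U c.
Check: (v - proj_W(v)) · u_1 = 0  (should be 0).
Check: (v - proj_W(v)) · u_2 = 0  (should be 0).
Result: proj_W(v) = (-22/25, 67/50, -1/10).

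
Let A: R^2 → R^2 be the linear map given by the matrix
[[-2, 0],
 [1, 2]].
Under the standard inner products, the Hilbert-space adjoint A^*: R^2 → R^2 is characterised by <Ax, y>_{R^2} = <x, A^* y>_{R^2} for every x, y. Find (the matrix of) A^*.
A^* = A^T =
[[-2, 1],
 [0, 2]]

For real matrices with standard dot products, the defining identity <Ax, y> = <x, A^* y> gives (Ax)^T y = x^T (A^*) y, i.e. x^T A^T y = x^T (A^*) y. Since this holds for all x, y, we must have A^* = A^T. Therefore
A^* =
[[-2, 1],
 [0, 2]].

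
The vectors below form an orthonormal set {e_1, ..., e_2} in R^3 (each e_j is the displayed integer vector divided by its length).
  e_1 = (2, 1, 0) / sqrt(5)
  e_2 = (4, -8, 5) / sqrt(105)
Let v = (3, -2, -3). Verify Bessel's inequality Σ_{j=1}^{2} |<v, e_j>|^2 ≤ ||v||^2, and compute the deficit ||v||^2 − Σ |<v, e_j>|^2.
Σ |<v, e_j>|^2 = 101/21; ||v||^2 = 22; deficit = 361/21

Write each e_j = u_j / sqrt(<u_j, u_j>) where u_j is the displayed integer vector. Then <v, e_j> = <v, u_j> / sqrt(<u_j, u_j>), so |<v, e_j>|^2 = <v, u_j>^2 / <u_j, u_j>.
Coefficients: <v, e_1> = 4/sqrt(5), <v, e_2> = 13/sqrt(105).
Square and sum: Σ |<v, e_j>|^2 = 101/21.
Compute ||v||^2 = v·v = 22.
Deficit = 22 − 101/21 = 361/21 ≥ 0, confirming Bessel's inequality. (The deficit equals ||v − Σ <v,e_j> e_j||^2, the squared distance from v to span{e_j}.)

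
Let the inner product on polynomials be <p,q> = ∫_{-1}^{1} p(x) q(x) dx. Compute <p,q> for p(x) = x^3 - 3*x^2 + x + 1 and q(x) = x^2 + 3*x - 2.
<p,q> = 8/3

Expand the product: p(x)·q(x) = x^5 - 10*x^3 + 10*x^2 + x - 2.
∫_{-1}^{1} of each monomial x^k gives [2/(k+1) if k even, 0 if k odd]. Integrating term-by-term (or equivalently evaluating the antiderivative F(x) = x^6/6 - 5*x^4/2 + 10*x^3/3 + x^2/2 - 2*x at the endpoints):
  F(1) − F(−1) = -1/2 − (-19/6) = 8/3.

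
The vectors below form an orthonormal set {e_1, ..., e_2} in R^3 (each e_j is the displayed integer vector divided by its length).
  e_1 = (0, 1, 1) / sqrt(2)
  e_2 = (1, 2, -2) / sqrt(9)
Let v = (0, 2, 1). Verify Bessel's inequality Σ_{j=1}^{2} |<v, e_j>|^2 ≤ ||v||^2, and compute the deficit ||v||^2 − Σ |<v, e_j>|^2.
Σ |<v, e_j>|^2 = 89/18; ||v||^2 = 5; deficit = 1/18

Write each e_j = u_j / sqrt(<u_j, u_j>) where u_j is the displayed integer vector. Then <v, e_j> = <v, u_j> / sqrt(<u_j, u_j>), so |<v, e_j>|^2 = <v, u_j>^2 / <u_j, u_j>.
Coefficients: <v, e_1> = 3/sqrt(2), <v, e_2> = 2/sqrt(9).
Square and sum: Σ |<v, e_j>|^2 = 89/18.
Compute ||v||^2 = v·v = 5.
Deficit = 5 − 89/18 = 1/18 ≥ 0, confirming Bessel's inequality. (The deficit equals ||v − Σ <v,e_j> e_j||^2, the squared distance from v to span{e_j}.)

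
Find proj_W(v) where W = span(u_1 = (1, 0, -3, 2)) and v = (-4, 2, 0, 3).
proj_W(v) = (1/7, 0, -3/7, 2/7)

Set up U = [u_1 | ... | u_1] ∈ R^(4×1). The projector onto W = col(U) is P = U (U^T U)^(-1) U^T.
Compute U^T U =
  [14],
and U^T v = (2).
Solve U^T U · c = U^T v for the coefficients: c = (1/7). The projection is proj_W(v) = U c.
Check: (v - proj_W(v)) · u_1 = 0  (should be 0).
Result: proj_W(v) = (1/7, 0, -3/7, 2/7).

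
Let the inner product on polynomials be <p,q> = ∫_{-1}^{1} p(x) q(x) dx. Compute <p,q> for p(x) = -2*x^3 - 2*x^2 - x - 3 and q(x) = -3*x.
<p,q> = 22/5

Expand the product: p(x)·q(x) = 6*x^4 + 6*x^3 + 3*x^2 + 9*x.
∫_{-1}^{1} of each monomial x^k gives [2/(k+1) if k even, 0 if k odd]. Integrating term-by-term (or equivalently evaluating the antiderivative F(x) = 6*x^5/5 + 3*x^4/2 + x^3 + 9*x^2/2 at the endpoints):
  F(1) − F(−1) = 41/5 − (19/5) = 22/5.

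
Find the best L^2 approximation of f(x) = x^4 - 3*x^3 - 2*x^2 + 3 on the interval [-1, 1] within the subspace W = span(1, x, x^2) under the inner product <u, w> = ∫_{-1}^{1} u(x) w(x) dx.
g(x) = -8*x^2/7 - 9*x/5 + 102/35

The best approximation g ∈ W is the orthogonal projection of f onto W. Writing g = a_0 + a_1 x + a_2 x^2, the coefficients solve the normal equations G · a = b where
  G_{ij} = <φ_i, φ_j> and b_i = <f, φ_i>, with φ_0 = 1, φ_1 = x, φ_2 = x^2.
G =
  [2, 0, 2/3]
  [0, 2/3, 0]
  [2/3, 0, 2/5],
b = (76/15, -6/5, 52/35).
Solving gives a_0 = 102/35, a_1 = -9/5, a_2 = -8/7, so
  g(x) = -8*x^2/7 - 9*x/5 + 102/35.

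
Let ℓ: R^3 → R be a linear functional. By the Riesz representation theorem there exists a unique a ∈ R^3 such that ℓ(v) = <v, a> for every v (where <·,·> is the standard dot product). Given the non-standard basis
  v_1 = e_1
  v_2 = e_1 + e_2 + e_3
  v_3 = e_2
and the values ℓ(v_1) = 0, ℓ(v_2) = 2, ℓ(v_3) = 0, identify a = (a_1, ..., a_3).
a = (0, 0, 2)

Write a = (a_1, ..., a_3) in the standard basis. For each basis vector v_i, ℓ(v_i) = <v_i, a> is a linear equation in the a_j's. Collect the n equations into a matrix system V a = ℓ, where row i of V is v_i (expressed in the standard basis). Since V is invertible (lower-triangular with 1s on the diagonal, up to permutation), solve by back-substitution:
  V =
[[1, 0, 0],
 [1, 1, 1],
 [0, 1, 0]]
  V a = (0, 2, 0)
Solving gives a = (0, 0, 2).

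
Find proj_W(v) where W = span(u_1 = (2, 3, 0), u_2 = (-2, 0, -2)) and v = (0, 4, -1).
proj_W(v) = (15/22, 39/11, -37/22)

Set up U = [u_1 | ... | u_2] ∈ R^(3×2). The projector onto W = col(U) is P = U (U^T U)^(-1) U^T.
Compute U^T U =
  [13, -4]
  [-4, 8],
and U^T v = (12, 2).
Solve U^T U · c = U^T v for the coefficients: c = (13/11, 37/44). The projection is proj_W(v) = U c.
Check: (v - proj_W(v)) · u_1 = 0  (should be 0).
Check: (v - proj_W(v)) · u_2 = 0  (should be 0).
Result: proj_W(v) = (15/22, 39/11, -37/22).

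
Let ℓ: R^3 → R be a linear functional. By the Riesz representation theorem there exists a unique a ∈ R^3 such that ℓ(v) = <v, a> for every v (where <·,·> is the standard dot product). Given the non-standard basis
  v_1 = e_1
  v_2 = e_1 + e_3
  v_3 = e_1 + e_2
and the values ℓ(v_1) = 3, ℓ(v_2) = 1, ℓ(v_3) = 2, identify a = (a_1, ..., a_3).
a = (3, -1, -2)

Write a = (a_1, ..., a_3) in the standard basis. For each basis vector v_i, ℓ(v_i) = <v_i, a> is a linear equation in the a_j's. Collect the n equations into a matrix system V a = ℓ, where row i of V is v_i (expressed in the standard basis). Since V is invertible (lower-triangular with 1s on the diagonal, up to permutation), solve by back-substitution:
  V =
[[1, 0, 0],
 [1, 0, 1],
 [1, 1, 0]]
  V a = (3, 1, 2)
Solving gives a = (3, -1, -2).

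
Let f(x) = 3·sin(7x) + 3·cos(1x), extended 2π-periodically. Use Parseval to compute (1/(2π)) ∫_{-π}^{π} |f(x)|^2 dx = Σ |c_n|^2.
Σ |c_n|^2 = 9

Expand |f|^2 and use orthogonality of {sin(nx), cos(mx)} on [-π, π]:
  ∫_{-π}^{π} sin(nx)^2 dx = π, ∫ cos(mx)^2 dx = π, and cross terms integrate to 0.
So ∫_{-π}^{π} f(x)^2 dx = 3^2 · π + 3^2 · π = (9 + 9)π.
Divide by 2π: (9 + 9)/2 = 9.
By Parseval, this equals Σ |c_n|^2.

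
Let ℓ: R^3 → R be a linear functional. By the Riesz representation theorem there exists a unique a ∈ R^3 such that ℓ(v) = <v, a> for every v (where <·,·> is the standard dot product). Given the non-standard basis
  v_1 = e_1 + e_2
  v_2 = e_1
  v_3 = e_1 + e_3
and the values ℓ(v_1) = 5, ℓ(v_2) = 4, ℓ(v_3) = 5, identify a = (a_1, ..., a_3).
a = (4, 1, 1)

Write a = (a_1, ..., a_3) in the standard basis. For each basis vector v_i, ℓ(v_i) = <v_i, a> is a linear equation in the a_j's. Collect the n equations into a matrix system V a = ℓ, where row i of V is v_i (expressed in the standard basis). Since V is invertible (lower-triangular with 1s on the diagonal, up to permutation), solve by back-substitution:
  V =
[[1, 1, 0],
 [1, 0, 0],
 [1, 0, 1]]
  V a = (5, 4, 5)
Solving gives a = (4, 1, 1).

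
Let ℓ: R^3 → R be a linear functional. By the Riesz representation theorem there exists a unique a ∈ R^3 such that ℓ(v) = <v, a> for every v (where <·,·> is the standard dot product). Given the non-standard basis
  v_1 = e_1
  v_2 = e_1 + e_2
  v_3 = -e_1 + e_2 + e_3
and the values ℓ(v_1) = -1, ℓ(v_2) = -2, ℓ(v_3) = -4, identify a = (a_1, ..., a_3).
a = (-1, -1, -4)

Write a = (a_1, ..., a_3) in the standard basis. For each basis vector v_i, ℓ(v_i) = <v_i, a> is a linear equation in the a_j's. Collect the n equations into a matrix system V a = ℓ, where row i of V is v_i (expressed in the standard basis). Since V is invertible (lower-triangular with 1s on the diagonal, up to permutation), solve by back-substitution:
  V =
[[1, 0, 0],
 [1, 1, 0],
 [-1, 1, 1]]
  V a = (-1, -2, -4)
Solving gives a = (-1, -1, -4).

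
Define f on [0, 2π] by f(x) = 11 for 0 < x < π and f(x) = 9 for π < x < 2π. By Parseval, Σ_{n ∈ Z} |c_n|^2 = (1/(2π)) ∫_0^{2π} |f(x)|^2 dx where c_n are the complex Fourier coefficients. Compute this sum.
Σ |c_n|^2 = 101

Parseval equates the L^2 energy of f (normalised by 1/(2π)) with the ℓ^2 sum of its Fourier coefficients: (1/(2π)) ∫_0^{2π} |f|^2 = Σ |c_n|^2.
Compute the left side: (1/(2π)) [∫_0^π 11^2 dx + ∫_π^{2π} 9^2 dx] = (1/(2π)) · (121π + 81π) = (121 + 81)/2 = 101.
So Σ_{n ∈ Z} |c_n|^2 = 101.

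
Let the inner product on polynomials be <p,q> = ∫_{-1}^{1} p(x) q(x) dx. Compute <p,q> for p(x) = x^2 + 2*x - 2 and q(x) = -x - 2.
<p,q> = 16/3

Expand the product: p(x)·q(x) = -x^3 - 4*x^2 - 2*x + 4.
∫_{-1}^{1} of each monomial x^k gives [2/(k+1) if k even, 0 if k odd]. Integrating term-by-term (or equivalently evaluating the antiderivative F(x) = -x^4/4 - 4*x^3/3 - x^2 + 4*x at the endpoints):
  F(1) − F(−1) = 17/12 − (-47/12) = 16/3.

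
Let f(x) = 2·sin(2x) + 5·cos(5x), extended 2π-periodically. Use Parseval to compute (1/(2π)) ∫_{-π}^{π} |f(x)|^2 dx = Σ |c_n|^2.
Σ |c_n|^2 = 29/2

Expand |f|^2 and use orthogonality of {sin(nx), cos(mx)} on [-π, π]:
  ∫_{-π}^{π} sin(nx)^2 dx = π, ∫ cos(mx)^2 dx = π, and cross terms integrate to 0.
So ∫_{-π}^{π} f(x)^2 dx = 2^2 · π + 5^2 · π = (4 + 25)π.
Divide by 2π: (4 + 25)/2 = 29/2.
By Parseval, this equals Σ |c_n|^2.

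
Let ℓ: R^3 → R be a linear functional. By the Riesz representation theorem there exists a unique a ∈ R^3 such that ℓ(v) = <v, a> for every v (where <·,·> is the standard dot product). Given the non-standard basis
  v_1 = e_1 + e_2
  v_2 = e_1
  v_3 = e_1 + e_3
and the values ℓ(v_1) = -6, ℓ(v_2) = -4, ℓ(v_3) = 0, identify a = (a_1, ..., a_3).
a = (-4, -2, 4)

Write a = (a_1, ..., a_3) in the standard basis. For each basis vector v_i, ℓ(v_i) = <v_i, a> is a linear equation in the a_j's. Collect the n equations into a matrix system V a = ℓ, where row i of V is v_i (expressed in the standard basis). Since V is invertible (lower-triangular with 1s on the diagonal, up to permutation), solve by back-substitution:
  V =
[[1, 1, 0],
 [1, 0, 0],
 [1, 0, 1]]
  V a = (-6, -4, 0)
Solving gives a = (-4, -2, 4).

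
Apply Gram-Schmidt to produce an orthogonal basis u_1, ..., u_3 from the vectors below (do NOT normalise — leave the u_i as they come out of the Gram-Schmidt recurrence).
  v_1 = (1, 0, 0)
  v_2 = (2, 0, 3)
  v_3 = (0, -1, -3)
Orthogonal basis:
  u_1 = (1, 0, 0)
  u_2 = (0, 0, 3)
  u_3 = (0, -1, 0)

Apply the Gram-Schmidt recurrence
  u_1 = v_1
  u_i = v_i − Σ_{j<i} ((v_i · u_j) / (u_j · u_j)) · u_j.

Step by step this gives:
  u_1 = (1, 0, 0)
  u_2 = (0, 0, 3)
  u_3 = (0, -1, 0)

Orthogonality check:
  u_2 · u_1 = 0 (should be 0)
  u_3 · u_1 = 0 (should be 0)
  u_3 · u_2 = 0 (should be 0)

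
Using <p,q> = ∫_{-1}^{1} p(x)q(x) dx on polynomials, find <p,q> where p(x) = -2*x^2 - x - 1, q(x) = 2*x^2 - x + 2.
<p,q> = -134/15

Expand the product: p(x)·q(x) = -4*x^4 - 5*x^2 - x - 2.
∫_{-1}^{1} of each monomial x^k gives [2/(k+1) if k even, 0 if k odd]. Integrating term-by-term (or equivalently evaluating the antiderivative F(x) = -4*x^5/5 - 5*x^3/3 - x^2/2 - 2*x at the endpoints):
  F(1) − F(−1) = -149/30 − (119/30) = -134/15.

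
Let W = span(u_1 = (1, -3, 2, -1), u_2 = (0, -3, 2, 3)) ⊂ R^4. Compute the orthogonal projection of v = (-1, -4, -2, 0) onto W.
proj_W(v) = (37/115, -186/115, 124/115, 38/115)

Set up U = [u_1 | ... | u_2] ∈ R^(4×2). The projector onto W = col(U) is P = U (U^T U)^(-1) U^T.
Compute U^T U =
  [15, 10]
  [10, 22],
and U^T v = (7, 8).
Solve U^T U · c = U^T v for the coefficients: c = (37/115, 5/23). The projection is proj_W(v) = U c.
Check: (v - proj_W(v)) · u_1 = 0  (should be 0).
Check: (v - proj_W(v)) · u_2 = 0  (should be 0).
Result: proj_W(v) = (37/115, -186/115, 124/115, 38/115).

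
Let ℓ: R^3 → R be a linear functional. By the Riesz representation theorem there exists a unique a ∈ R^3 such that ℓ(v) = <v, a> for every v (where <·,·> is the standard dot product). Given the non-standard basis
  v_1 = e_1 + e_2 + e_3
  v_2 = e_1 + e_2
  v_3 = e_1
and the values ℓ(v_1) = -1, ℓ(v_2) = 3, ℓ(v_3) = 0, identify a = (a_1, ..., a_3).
a = (0, 3, -4)

Write a = (a_1, ..., a_3) in the standard basis. For each basis vector v_i, ℓ(v_i) = <v_i, a> is a linear equation in the a_j's. Collect the n equations into a matrix system V a = ℓ, where row i of V is v_i (expressed in the standard basis). Since V is invertible (lower-triangular with 1s on the diagonal, up to permutation), solve by back-substitution:
  V =
[[1, 1, 1],
 [1, 1, 0],
 [1, 0, 0]]
  V a = (-1, 3, 0)
Solving gives a = (0, 3, -4).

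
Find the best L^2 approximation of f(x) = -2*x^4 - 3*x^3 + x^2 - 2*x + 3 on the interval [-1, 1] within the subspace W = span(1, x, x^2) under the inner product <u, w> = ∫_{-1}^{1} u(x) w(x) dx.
g(x) = -5*x^2/7 - 19*x/5 + 111/35

The best approximation g ∈ W is the orthogonal projection of f onto W. Writing g = a_0 + a_1 x + a_2 x^2, the coefficients solve the normal equations G · a = b where
  G_{ij} = <φ_i, φ_j> and b_i = <f, φ_i>, with φ_0 = 1, φ_1 = x, φ_2 = x^2.
G =
  [2, 0, 2/3]
  [0, 2/3, 0]
  [2/3, 0, 2/5],
b = (88/15, -38/15, 64/35).
Solving gives a_0 = 111/35, a_1 = -19/5, a_2 = -5/7, so
  g(x) = -5*x^2/7 - 19*x/5 + 111/35.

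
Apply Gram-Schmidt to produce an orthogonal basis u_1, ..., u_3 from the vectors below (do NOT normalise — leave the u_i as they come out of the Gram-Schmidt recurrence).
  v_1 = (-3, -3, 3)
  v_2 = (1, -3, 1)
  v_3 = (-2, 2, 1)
Orthogonal basis:
  u_1 = (-3, -3, 3)
  u_2 = (2, -2, 0)
  u_3 = (1/3, 1/3, 2/3)

Apply the Gram-Schmidt recurrence
  u_1 = v_1
  u_i = v_i − Σ_{j<i} ((v_i · u_j) / (u_j · u_j)) · u_j.

Step by step this gives:
  u_1 = (-3, -3, 3)
  u_2 = (2, -2, 0)
  u_3 = (1/3, 1/3, 2/3)

Orthogonality check:
  u_2 · u_1 = 0 (should be 0)
  u_3 · u_1 = 0 (should be 0)
  u_3 · u_2 = 0 (should be 0)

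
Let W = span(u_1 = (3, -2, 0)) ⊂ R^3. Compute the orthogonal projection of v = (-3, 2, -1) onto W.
proj_W(v) = (-3, 2, 0)

Set up U = [u_1 | ... | u_1] ∈ R^(3×1). The projector onto W = col(U) is P = U (U^T U)^(-1) U^T.
Compute U^T U =
  [13],
and U^T v = (-13).
Solve U^T U · c = U^T v for the coefficients: c = (-1). The projection is proj_W(v) = U c.
Check: (v - proj_W(v)) · u_1 = 0  (should be 0).
Result: proj_W(v) = (-3, 2, 0).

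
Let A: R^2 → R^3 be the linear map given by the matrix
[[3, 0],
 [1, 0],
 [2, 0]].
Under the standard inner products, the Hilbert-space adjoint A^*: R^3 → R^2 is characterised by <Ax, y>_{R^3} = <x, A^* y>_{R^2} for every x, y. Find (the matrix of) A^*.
A^* = A^T =
[[3, 1, 2],
 [0, 0, 0]]

For real matrices with standard dot products, the defining identity <Ax, y> = <x, A^* y> gives (Ax)^T y = x^T (A^*) y, i.e. x^T A^T y = x^T (A^*) y. Since this holds for all x, y, we must have A^* = A^T. Therefore
A^* =
[[3, 1, 2],
 [0, 0, 0]].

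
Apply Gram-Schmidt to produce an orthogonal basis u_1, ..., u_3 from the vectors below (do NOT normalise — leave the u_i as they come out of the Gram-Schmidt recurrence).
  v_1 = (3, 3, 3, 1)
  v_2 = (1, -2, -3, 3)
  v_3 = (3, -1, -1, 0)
Orthogonal basis:
  u_1 = (3, 3, 3, 1)
  u_2 = (55/28, -29/28, -57/28, 93/28)
  u_3 = (1015/563, -484/563, -233/563, -894/563)

Apply the Gram-Schmidt recurrence
  u_1 = v_1
  u_i = v_i − Σ_{j<i} ((v_i · u_j) / (u_j · u_j)) · u_j.

Step by step this gives:
  u_1 = (3, 3, 3, 1)
  u_2 = (55/28, -29/28, -57/28, 93/28)
  u_3 = (1015/563, -484/563, -233/563, -894/563)

Orthogonality check:
  u_2 · u_1 = 0 (should be 0)
  u_3 · u_1 = 0 (should be 0)
  u_3 · u_2 = 0 (should be 0)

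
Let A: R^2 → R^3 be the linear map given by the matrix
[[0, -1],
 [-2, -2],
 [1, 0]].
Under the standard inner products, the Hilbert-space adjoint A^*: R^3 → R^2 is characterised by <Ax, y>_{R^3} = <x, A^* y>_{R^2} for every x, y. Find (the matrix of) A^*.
A^* = A^T =
[[0, -2, 1],
 [-1, -2, 0]]

For real matrices with standard dot products, the defining identity <Ax, y> = <x, A^* y> gives (Ax)^T y = x^T (A^*) y, i.e. x^T A^T y = x^T (A^*) y. Since this holds for all x, y, we must have A^* = A^T. Therefore
A^* =
[[0, -2, 1],
 [-1, -2, 0]].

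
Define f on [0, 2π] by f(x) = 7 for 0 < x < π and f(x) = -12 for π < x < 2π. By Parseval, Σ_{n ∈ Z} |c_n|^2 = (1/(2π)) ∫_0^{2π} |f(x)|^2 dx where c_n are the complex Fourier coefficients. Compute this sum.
Σ |c_n|^2 = 193/2

Parseval equates the L^2 energy of f (normalised by 1/(2π)) with the ℓ^2 sum of its Fourier coefficients: (1/(2π)) ∫_0^{2π} |f|^2 = Σ |c_n|^2.
Compute the left side: (1/(2π)) [∫_0^π 7^2 dx + ∫_π^{2π} (-12)^2 dx] = (1/(2π)) · (49π + 144π) = (49 + 144)/2 = 193/2.
So Σ_{n ∈ Z} |c_n|^2 = 193/2.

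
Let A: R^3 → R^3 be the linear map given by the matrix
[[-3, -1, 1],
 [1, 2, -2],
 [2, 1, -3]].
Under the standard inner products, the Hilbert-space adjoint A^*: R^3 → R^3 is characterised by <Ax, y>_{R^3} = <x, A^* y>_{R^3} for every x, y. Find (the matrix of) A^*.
A^* = A^T =
[[-3, 1, 2],
 [-1, 2, 1],
 [1, -2, -3]]

For real matrices with standard dot products, the defining identity <Ax, y> = <x, A^* y> gives (Ax)^T y = x^T (A^*) y, i.e. x^T A^T y = x^T (A^*) y. Since this holds for all x, y, we must have A^* = A^T. Therefore
A^* =
[[-3, 1, 2],
 [-1, 2, 1],
 [1, -2, -3]].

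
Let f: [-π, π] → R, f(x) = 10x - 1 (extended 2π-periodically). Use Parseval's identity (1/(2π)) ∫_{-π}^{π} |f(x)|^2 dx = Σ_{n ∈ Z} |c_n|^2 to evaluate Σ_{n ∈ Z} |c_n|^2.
Σ |c_n|^2 = 100π^2/3 + 1

Expand and integrate term by term over [-π, π]:
  ∫ (10x)^2 dx = 100·(2π^3/3); ∫ 2·10·(-1)·x dx = 0 (odd integrand); ∫ (-1)^2 dx = 1·2π.
So (1/(2π)) ∫_{-π}^{π} (10x - 1)^2 dx = 100π^2/3 + 1 = 100π^2/3 + 1.
Parseval ⇒ Σ |c_n|^2 = 100π^2/3 + 1.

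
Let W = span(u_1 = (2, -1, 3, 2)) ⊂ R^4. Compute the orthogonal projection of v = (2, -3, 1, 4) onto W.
proj_W(v) = (2, -1, 3, 2)

Set up U = [u_1 | ... | u_1] ∈ R^(4×1). The projector onto W = col(U) is P = U (U^T U)^(-1) U^T.
Compute U^T U =
  [18],
and U^T v = (18).
Solve U^T U · c = U^T v for the coefficients: c = (1). The projection is proj_W(v) = U c.
Check: (v - proj_W(v)) · u_1 = 0  (should be 0).
Result: proj_W(v) = (2, -1, 3, 2).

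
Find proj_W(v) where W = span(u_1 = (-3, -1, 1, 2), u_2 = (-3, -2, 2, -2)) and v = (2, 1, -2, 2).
proj_W(v) = (2, 3/2, -3/2, 2)

Set up U = [u_1 | ... | u_2] ∈ R^(4×2). The projector onto W = col(U) is P = U (U^T U)^(-1) U^T.
Compute U^T U =
  [15, 9]
  [9, 21],
and U^T v = (-5, -16).
Solve U^T U · c = U^T v for the coefficients: c = (1/6, -5/6). The projection is proj_W(v) = U c.
Check: (v - proj_W(v)) · u_1 = 0  (should be 0).
Check: (v - proj_W(v)) · u_2 = 0  (should be 0).
Result: proj_W(v) = (2, 3/2, -3/2, 2).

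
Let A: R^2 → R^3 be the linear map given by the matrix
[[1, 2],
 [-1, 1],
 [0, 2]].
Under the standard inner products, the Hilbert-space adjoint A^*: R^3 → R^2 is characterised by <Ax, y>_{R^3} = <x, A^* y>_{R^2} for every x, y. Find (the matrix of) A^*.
A^* = A^T =
[[1, -1, 0],
 [2, 1, 2]]

For real matrices with standard dot products, the defining identity <Ax, y> = <x, A^* y> gives (Ax)^T y = x^T (A^*) y, i.e. x^T A^T y = x^T (A^*) y. Since this holds for all x, y, we must have A^* = A^T. Therefore
A^* =
[[1, -1, 0],
 [2, 1, 2]].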